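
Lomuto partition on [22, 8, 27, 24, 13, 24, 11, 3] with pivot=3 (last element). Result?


Elements <= 3 go left of pivot.
Result: [3, 8, 27, 24, 13, 24, 11, 22], pivot at index 0


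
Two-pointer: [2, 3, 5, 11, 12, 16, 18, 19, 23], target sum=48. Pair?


Two pointers: lo=0, hi=8
No pair sums to 48


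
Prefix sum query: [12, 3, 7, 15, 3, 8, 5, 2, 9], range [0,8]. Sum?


Prefix sums: [0, 12, 15, 22, 37, 40, 48, 53, 55, 64]
Sum[0..8] = prefix[9] - prefix[0] = 64 - 0 = 64


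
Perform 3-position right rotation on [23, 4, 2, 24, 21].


Right rotate by 3: [2, 24, 21, 23, 4]


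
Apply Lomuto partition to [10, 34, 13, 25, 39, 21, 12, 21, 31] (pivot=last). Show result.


Elements <= 31 go left of pivot.
Result: [10, 13, 25, 21, 12, 21, 31, 34, 39], pivot at index 6


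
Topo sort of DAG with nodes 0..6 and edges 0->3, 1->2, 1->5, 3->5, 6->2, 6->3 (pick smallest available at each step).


Kahn's algorithm, process smallest node first
Order: [0, 1, 4, 6, 2, 3, 5]


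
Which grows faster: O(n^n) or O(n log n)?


linearithmic grows slower than n^n
O(n log n) is asymptotically smaller; O(n^n) grows faster


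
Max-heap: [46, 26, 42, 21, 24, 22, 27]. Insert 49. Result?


Append 49: [46, 26, 42, 21, 24, 22, 27, 49]
Bubble up: swap idx 7(49) with idx 3(21); swap idx 3(49) with idx 1(26); swap idx 1(49) with idx 0(46)
Result: [49, 46, 42, 26, 24, 22, 27, 21]


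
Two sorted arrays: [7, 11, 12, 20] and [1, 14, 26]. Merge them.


Compare heads, take smaller each step.
Merged: [1, 7, 11, 12, 14, 20, 26]


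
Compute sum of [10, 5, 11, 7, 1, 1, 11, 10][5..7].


Prefix sums: [0, 10, 15, 26, 33, 34, 35, 46, 56]
Sum[5..7] = prefix[8] - prefix[5] = 56 - 34 = 22


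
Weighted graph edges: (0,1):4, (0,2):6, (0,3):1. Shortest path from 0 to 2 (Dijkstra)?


Dijkstra from 0:
Distances: {0: 0, 1: 4, 2: 6, 3: 1}
Shortest distance to 2 = 6, path = [0, 2]


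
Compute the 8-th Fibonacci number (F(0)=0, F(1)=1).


F(n)=F(n-1)+F(n-2)
...F(6)=8, F(7)=13, F(8)=21


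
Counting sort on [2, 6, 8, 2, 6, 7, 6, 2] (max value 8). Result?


Count array: [0, 0, 3, 0, 0, 0, 3, 1, 1]
Reconstruct: [2, 2, 2, 6, 6, 6, 7, 8]


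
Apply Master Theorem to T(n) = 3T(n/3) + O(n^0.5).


a=3, b=3, c=0.5. log_3(3)=1 > c=0.5. Case 1: O(n^log_b(a)) = O(n)
Complexity: O(n)


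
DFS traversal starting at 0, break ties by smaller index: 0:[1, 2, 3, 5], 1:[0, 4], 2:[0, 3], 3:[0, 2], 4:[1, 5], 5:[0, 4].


DFS stack-based: start with [0]
Visit order: [0, 1, 4, 5, 2, 3]


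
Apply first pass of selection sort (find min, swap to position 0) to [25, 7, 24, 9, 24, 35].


After one pass: [7, 25, 24, 9, 24, 35]


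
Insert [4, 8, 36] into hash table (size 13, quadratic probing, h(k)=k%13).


Insertions: 4->slot 4; 8->slot 8; 36->slot 10
Table: [None, None, None, None, 4, None, None, None, 8, None, 36, None, None]


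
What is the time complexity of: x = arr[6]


Analysis: constant-time operation, no loop
Complexity: O(1)


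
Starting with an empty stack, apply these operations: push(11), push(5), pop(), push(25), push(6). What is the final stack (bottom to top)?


push(11) -> [11]
push(5) -> [11, 5]
pop() returns 5 -> [11]
push(25) -> [11, 25]
push(6) -> [11, 25, 6]
Final stack (bottom to top): [11, 25, 6]


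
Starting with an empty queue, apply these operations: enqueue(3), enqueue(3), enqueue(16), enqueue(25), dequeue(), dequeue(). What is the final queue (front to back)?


enqueue(3) -> [3]
enqueue(3) -> [3, 3]
enqueue(16) -> [3, 3, 16]
enqueue(25) -> [3, 3, 16, 25]
dequeue() returns 3 -> [3, 16, 25]
dequeue() returns 3 -> [16, 25]
Final queue (front to back): [16, 25]


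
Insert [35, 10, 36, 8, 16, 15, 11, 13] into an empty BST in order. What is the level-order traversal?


Root = 35; build tree by BST insertion.
Level-Order traversal: [35, 10, 36, 8, 16, 15, 11, 13]


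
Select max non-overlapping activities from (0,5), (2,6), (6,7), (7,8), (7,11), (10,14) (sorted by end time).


Greedy: pick earliest-ending, then skip overlaps.
Selected (4 activities): [(0, 5), (6, 7), (7, 8), (10, 14)]


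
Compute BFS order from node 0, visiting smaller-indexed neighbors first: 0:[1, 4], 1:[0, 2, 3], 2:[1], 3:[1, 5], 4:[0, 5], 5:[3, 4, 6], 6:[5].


BFS queue: start with [0]
Visit order: [0, 1, 4, 2, 3, 5, 6]


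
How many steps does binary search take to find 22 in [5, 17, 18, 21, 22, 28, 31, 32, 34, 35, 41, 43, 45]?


Search for 22:
[0,12] mid=6 arr[6]=31
[0,5] mid=2 arr[2]=18
[3,5] mid=4 arr[4]=22
Total: 3 comparisons


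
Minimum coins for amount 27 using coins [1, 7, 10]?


dp[0]=0; dp[i]=1+min(dp[i-c] for c in coins)
...dp[22]=4, dp[23]=5, dp[24]=3, dp[25]=4, dp[26]=5, dp[27]=3
Minimum coins for 27 = 3


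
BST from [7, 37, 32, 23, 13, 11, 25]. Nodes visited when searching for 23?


BST root = 7
Search for 23: compare at each node
Path: [7, 37, 32, 23]


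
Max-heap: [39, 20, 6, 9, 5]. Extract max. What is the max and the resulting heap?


Max = 39
Replace root with last, heapify down
Resulting heap: [20, 9, 6, 5]


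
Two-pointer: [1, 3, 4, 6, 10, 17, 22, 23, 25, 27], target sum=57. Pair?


Two pointers: lo=0, hi=9
No pair sums to 57


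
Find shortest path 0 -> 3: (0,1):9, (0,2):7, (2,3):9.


Dijkstra from 0:
Distances: {0: 0, 1: 9, 2: 7, 3: 16}
Shortest distance to 3 = 16, path = [0, 2, 3]


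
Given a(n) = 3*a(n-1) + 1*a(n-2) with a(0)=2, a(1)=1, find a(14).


Build bottom-up:
...a(12)=750242, a(13)=2477881, a(14)=3*2477881+1*750242=8183885


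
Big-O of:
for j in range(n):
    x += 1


Per nesting level: O(n) = O(n)
Complexity: O(n)


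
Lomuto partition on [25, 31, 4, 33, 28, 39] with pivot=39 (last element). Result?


Elements <= 39 go left of pivot.
Result: [25, 31, 4, 33, 28, 39], pivot at index 5


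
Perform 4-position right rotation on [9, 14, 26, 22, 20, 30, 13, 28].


Right rotate by 4: [20, 30, 13, 28, 9, 14, 26, 22]


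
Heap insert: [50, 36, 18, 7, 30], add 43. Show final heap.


Append 43: [50, 36, 18, 7, 30, 43]
Bubble up: swap idx 5(43) with idx 2(18)
Result: [50, 36, 43, 7, 30, 18]


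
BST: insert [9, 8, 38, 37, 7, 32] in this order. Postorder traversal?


Root = 9; build tree by BST insertion.
Postorder traversal: [7, 8, 32, 37, 38, 9]


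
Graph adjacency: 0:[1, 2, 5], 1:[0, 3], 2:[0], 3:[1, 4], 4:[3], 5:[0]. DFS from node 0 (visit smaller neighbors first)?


DFS stack-based: start with [0]
Visit order: [0, 1, 3, 4, 2, 5]


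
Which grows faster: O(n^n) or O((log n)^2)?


polylogarithmic grows slower than n^n
O((log n)^2) is asymptotically smaller; O(n^n) grows faster


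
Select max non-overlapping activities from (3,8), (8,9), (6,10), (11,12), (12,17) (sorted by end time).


Greedy: pick earliest-ending, then skip overlaps.
Selected (4 activities): [(3, 8), (8, 9), (11, 12), (12, 17)]


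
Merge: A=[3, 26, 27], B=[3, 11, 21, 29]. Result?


Compare heads, take smaller each step.
Merged: [3, 3, 11, 21, 26, 27, 29]


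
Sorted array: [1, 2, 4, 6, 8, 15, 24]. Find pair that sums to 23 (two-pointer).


Two pointers: lo=0, hi=6
Found pair: (8, 15) summing to 23


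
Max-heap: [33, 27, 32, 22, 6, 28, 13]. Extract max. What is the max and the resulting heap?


Max = 33
Replace root with last, heapify down
Resulting heap: [32, 27, 28, 22, 6, 13]


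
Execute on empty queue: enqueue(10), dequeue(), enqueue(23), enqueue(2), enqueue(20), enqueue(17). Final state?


enqueue(10) -> [10]
dequeue() returns 10 -> []
enqueue(23) -> [23]
enqueue(2) -> [23, 2]
enqueue(20) -> [23, 2, 20]
enqueue(17) -> [23, 2, 20, 17]
Final queue (front to back): [23, 2, 20, 17]


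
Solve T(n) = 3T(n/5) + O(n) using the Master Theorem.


a=3, b=5, c=1. log_5(3)=0.683 < c=1. Case 3: O(n^c) = O(n)
Complexity: O(n)


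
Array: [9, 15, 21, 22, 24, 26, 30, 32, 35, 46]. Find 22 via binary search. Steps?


Search for 22:
[0,9] mid=4 arr[4]=24
[0,3] mid=1 arr[1]=15
[2,3] mid=2 arr[2]=21
[3,3] mid=3 arr[3]=22
Total: 4 comparisons


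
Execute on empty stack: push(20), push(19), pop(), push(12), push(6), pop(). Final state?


push(20) -> [20]
push(19) -> [20, 19]
pop() returns 19 -> [20]
push(12) -> [20, 12]
push(6) -> [20, 12, 6]
pop() returns 6 -> [20, 12]
Final stack (bottom to top): [20, 12]


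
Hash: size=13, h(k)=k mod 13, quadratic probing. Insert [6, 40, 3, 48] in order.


Insertions: 6->slot 6; 40->slot 1; 3->slot 3; 48->slot 9
Table: [None, 40, None, 3, None, None, 6, None, None, 48, None, None, None]


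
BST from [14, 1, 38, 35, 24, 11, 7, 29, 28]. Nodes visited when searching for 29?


BST root = 14
Search for 29: compare at each node
Path: [14, 38, 35, 24, 29]


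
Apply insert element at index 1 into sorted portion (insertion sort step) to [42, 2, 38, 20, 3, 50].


After one pass: [2, 42, 38, 20, 3, 50]


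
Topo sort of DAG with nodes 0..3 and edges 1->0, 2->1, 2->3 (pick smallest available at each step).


Kahn's algorithm, process smallest node first
Order: [2, 1, 0, 3]


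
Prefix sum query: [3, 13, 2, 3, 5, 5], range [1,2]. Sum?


Prefix sums: [0, 3, 16, 18, 21, 26, 31]
Sum[1..2] = prefix[3] - prefix[1] = 18 - 3 = 15


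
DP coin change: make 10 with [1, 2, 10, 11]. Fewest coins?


dp[0]=0; dp[i]=1+min(dp[i-c] for c in coins)
...dp[5]=3, dp[6]=3, dp[7]=4, dp[8]=4, dp[9]=5, dp[10]=1
Minimum coins for 10 = 1


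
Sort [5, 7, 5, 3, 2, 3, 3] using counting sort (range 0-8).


Count array: [0, 0, 1, 3, 0, 2, 0, 1, 0]
Reconstruct: [2, 3, 3, 3, 5, 5, 7]


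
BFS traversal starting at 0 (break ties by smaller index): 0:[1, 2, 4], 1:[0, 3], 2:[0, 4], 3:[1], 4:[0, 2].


BFS queue: start with [0]
Visit order: [0, 1, 2, 4, 3]


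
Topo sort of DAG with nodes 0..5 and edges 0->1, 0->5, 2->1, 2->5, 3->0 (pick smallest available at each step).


Kahn's algorithm, process smallest node first
Order: [2, 3, 0, 1, 4, 5]


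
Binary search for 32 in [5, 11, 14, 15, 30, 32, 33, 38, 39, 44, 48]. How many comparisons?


Search for 32:
[0,10] mid=5 arr[5]=32
Total: 1 comparisons


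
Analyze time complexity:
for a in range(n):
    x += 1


Per nesting level: O(n) = O(n)
Complexity: O(n)


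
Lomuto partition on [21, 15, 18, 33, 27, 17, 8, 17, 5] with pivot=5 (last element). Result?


Elements <= 5 go left of pivot.
Result: [5, 15, 18, 33, 27, 17, 8, 17, 21], pivot at index 0


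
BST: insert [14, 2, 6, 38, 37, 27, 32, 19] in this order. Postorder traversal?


Root = 14; build tree by BST insertion.
Postorder traversal: [6, 2, 19, 32, 27, 37, 38, 14]


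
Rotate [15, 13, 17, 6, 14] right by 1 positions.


Right rotate by 1: [14, 15, 13, 17, 6]


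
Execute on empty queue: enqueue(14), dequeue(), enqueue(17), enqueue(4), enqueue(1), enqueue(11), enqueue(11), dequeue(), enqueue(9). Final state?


enqueue(14) -> [14]
dequeue() returns 14 -> []
enqueue(17) -> [17]
enqueue(4) -> [17, 4]
enqueue(1) -> [17, 4, 1]
enqueue(11) -> [17, 4, 1, 11]
enqueue(11) -> [17, 4, 1, 11, 11]
dequeue() returns 17 -> [4, 1, 11, 11]
enqueue(9) -> [4, 1, 11, 11, 9]
Final queue (front to back): [4, 1, 11, 11, 9]


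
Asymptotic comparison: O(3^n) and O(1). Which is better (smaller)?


constant grows slower than exponential (base 3)
O(1) is asymptotically smaller; O(3^n) grows faster


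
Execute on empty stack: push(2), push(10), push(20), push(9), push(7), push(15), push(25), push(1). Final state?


push(2) -> [2]
push(10) -> [2, 10]
push(20) -> [2, 10, 20]
push(9) -> [2, 10, 20, 9]
push(7) -> [2, 10, 20, 9, 7]
push(15) -> [2, 10, 20, 9, 7, 15]
push(25) -> [2, 10, 20, 9, 7, 15, 25]
push(1) -> [2, 10, 20, 9, 7, 15, 25, 1]
Final stack (bottom to top): [2, 10, 20, 9, 7, 15, 25, 1]


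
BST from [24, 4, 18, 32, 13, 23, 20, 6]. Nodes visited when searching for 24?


BST root = 24
Search for 24: compare at each node
Path: [24]


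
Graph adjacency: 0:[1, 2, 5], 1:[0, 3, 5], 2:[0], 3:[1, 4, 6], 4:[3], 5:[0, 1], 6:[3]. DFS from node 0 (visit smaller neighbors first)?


DFS stack-based: start with [0]
Visit order: [0, 1, 3, 4, 6, 5, 2]


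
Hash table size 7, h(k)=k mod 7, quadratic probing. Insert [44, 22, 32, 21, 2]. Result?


Insertions: 44->slot 2; 22->slot 1; 32->slot 4; 21->slot 0; 2->slot 3
Table: [21, 22, 44, 2, 32, None, None]


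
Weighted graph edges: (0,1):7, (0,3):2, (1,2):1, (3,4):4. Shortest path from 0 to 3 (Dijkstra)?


Dijkstra from 0:
Distances: {0: 0, 1: 7, 2: 8, 3: 2, 4: 6}
Shortest distance to 3 = 2, path = [0, 3]


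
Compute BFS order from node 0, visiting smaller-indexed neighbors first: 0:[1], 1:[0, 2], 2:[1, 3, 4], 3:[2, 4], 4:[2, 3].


BFS queue: start with [0]
Visit order: [0, 1, 2, 3, 4]


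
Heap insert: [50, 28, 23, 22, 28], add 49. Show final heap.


Append 49: [50, 28, 23, 22, 28, 49]
Bubble up: swap idx 5(49) with idx 2(23)
Result: [50, 28, 49, 22, 28, 23]


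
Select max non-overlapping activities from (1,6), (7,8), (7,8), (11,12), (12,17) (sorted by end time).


Greedy: pick earliest-ending, then skip overlaps.
Selected (4 activities): [(1, 6), (7, 8), (11, 12), (12, 17)]


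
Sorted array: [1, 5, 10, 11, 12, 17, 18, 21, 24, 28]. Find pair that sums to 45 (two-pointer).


Two pointers: lo=0, hi=9
Found pair: (17, 28) summing to 45


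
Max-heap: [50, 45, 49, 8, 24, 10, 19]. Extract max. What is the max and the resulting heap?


Max = 50
Replace root with last, heapify down
Resulting heap: [49, 45, 19, 8, 24, 10]


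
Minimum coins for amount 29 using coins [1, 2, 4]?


dp[0]=0; dp[i]=1+min(dp[i-c] for c in coins)
...dp[24]=6, dp[25]=7, dp[26]=7, dp[27]=8, dp[28]=7, dp[29]=8
Minimum coins for 29 = 8


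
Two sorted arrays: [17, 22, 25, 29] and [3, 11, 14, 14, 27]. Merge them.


Compare heads, take smaller each step.
Merged: [3, 11, 14, 14, 17, 22, 25, 27, 29]


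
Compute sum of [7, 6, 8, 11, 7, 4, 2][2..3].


Prefix sums: [0, 7, 13, 21, 32, 39, 43, 45]
Sum[2..3] = prefix[4] - prefix[2] = 32 - 13 = 19


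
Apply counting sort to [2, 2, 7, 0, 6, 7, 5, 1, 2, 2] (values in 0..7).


Count array: [1, 1, 4, 0, 0, 1, 1, 2]
Reconstruct: [0, 1, 2, 2, 2, 2, 5, 6, 7, 7]


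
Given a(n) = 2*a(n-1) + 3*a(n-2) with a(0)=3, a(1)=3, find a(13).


Build bottom-up:
...a(11)=265719, a(12)=797163, a(13)=2*797163+3*265719=2391483


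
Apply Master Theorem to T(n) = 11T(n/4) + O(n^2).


a=11, b=4, c=2. log_4(11)=1.730 < c=2. Case 3: O(n^c) = O(n^2)
Complexity: O(n^2)


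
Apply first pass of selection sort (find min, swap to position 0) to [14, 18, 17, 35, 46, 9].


After one pass: [9, 18, 17, 35, 46, 14]


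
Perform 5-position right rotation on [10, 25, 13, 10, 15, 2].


Right rotate by 5: [25, 13, 10, 15, 2, 10]


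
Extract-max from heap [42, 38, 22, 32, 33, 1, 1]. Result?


Max = 42
Replace root with last, heapify down
Resulting heap: [38, 33, 22, 32, 1, 1]


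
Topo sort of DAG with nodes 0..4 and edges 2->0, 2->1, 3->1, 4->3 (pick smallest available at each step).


Kahn's algorithm, process smallest node first
Order: [2, 0, 4, 3, 1]


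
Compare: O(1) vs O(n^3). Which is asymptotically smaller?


constant grows slower than cubic
O(1) is asymptotically smaller; O(n^3) grows faster


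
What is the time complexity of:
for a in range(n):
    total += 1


Per nesting level: O(n) = O(n)
Complexity: O(n)


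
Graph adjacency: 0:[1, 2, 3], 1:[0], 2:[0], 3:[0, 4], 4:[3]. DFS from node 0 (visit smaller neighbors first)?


DFS stack-based: start with [0]
Visit order: [0, 1, 2, 3, 4]


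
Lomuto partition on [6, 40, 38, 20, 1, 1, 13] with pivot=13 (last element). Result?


Elements <= 13 go left of pivot.
Result: [6, 1, 1, 13, 40, 38, 20], pivot at index 3


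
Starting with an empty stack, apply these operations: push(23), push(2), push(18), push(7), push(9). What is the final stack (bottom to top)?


push(23) -> [23]
push(2) -> [23, 2]
push(18) -> [23, 2, 18]
push(7) -> [23, 2, 18, 7]
push(9) -> [23, 2, 18, 7, 9]
Final stack (bottom to top): [23, 2, 18, 7, 9]


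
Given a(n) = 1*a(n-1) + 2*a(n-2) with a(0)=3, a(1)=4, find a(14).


Build bottom-up:
...a(12)=9558, a(13)=19114, a(14)=1*19114+2*9558=38230


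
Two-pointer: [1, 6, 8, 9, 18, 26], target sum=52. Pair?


Two pointers: lo=0, hi=5
No pair sums to 52


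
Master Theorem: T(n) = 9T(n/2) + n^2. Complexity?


a=9, b=2, c=2. log_2(9)=3.170 > c=2. Case 1: O(n^log_b(a)) = O(n^3.170)
Complexity: O(n^3.170)


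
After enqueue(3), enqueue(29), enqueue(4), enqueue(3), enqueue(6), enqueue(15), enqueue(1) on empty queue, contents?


enqueue(3) -> [3]
enqueue(29) -> [3, 29]
enqueue(4) -> [3, 29, 4]
enqueue(3) -> [3, 29, 4, 3]
enqueue(6) -> [3, 29, 4, 3, 6]
enqueue(15) -> [3, 29, 4, 3, 6, 15]
enqueue(1) -> [3, 29, 4, 3, 6, 15, 1]
Final queue (front to back): [3, 29, 4, 3, 6, 15, 1]


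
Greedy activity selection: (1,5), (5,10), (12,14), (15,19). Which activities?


Greedy: pick earliest-ending, then skip overlaps.
Selected (4 activities): [(1, 5), (5, 10), (12, 14), (15, 19)]


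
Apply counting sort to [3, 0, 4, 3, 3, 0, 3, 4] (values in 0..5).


Count array: [2, 0, 0, 4, 2, 0]
Reconstruct: [0, 0, 3, 3, 3, 3, 4, 4]


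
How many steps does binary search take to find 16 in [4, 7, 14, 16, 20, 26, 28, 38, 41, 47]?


Search for 16:
[0,9] mid=4 arr[4]=20
[0,3] mid=1 arr[1]=7
[2,3] mid=2 arr[2]=14
[3,3] mid=3 arr[3]=16
Total: 4 comparisons


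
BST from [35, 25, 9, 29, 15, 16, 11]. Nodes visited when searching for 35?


BST root = 35
Search for 35: compare at each node
Path: [35]


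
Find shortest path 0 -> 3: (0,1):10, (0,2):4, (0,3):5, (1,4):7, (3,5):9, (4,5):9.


Dijkstra from 0:
Distances: {0: 0, 1: 10, 2: 4, 3: 5, 4: 17, 5: 14}
Shortest distance to 3 = 5, path = [0, 3]


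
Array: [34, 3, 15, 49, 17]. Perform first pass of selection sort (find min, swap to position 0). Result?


After one pass: [3, 34, 15, 49, 17]


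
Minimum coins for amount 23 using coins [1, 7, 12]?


dp[0]=0; dp[i]=1+min(dp[i-c] for c in coins)
...dp[18]=6, dp[19]=2, dp[20]=3, dp[21]=3, dp[22]=4, dp[23]=5
Minimum coins for 23 = 5


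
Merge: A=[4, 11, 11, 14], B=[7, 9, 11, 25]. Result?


Compare heads, take smaller each step.
Merged: [4, 7, 9, 11, 11, 11, 14, 25]


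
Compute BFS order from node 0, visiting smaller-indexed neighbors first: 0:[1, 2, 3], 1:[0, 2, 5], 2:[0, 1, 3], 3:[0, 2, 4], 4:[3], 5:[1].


BFS queue: start with [0]
Visit order: [0, 1, 2, 3, 5, 4]


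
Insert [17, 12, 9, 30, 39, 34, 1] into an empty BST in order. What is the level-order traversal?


Root = 17; build tree by BST insertion.
Level-Order traversal: [17, 12, 30, 9, 39, 1, 34]


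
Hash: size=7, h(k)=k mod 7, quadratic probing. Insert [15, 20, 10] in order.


Insertions: 15->slot 1; 20->slot 6; 10->slot 3
Table: [None, 15, None, 10, None, None, 20]


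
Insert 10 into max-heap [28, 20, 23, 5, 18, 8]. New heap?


Append 10: [28, 20, 23, 5, 18, 8, 10]
Bubble up: no swaps needed
Result: [28, 20, 23, 5, 18, 8, 10]


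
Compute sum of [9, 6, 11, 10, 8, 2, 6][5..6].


Prefix sums: [0, 9, 15, 26, 36, 44, 46, 52]
Sum[5..6] = prefix[7] - prefix[5] = 52 - 44 = 8


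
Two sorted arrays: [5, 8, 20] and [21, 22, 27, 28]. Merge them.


Compare heads, take smaller each step.
Merged: [5, 8, 20, 21, 22, 27, 28]


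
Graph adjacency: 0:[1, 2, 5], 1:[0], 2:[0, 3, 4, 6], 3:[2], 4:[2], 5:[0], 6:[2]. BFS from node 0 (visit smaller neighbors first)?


BFS queue: start with [0]
Visit order: [0, 1, 2, 5, 3, 4, 6]


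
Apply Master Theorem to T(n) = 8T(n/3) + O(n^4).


a=8, b=3, c=4. log_3(8)=1.893 < c=4. Case 3: O(n^c) = O(n^4)
Complexity: O(n^4)


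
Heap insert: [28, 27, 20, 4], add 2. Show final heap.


Append 2: [28, 27, 20, 4, 2]
Bubble up: no swaps needed
Result: [28, 27, 20, 4, 2]


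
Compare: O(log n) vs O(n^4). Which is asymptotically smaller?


logarithmic grows slower than quartic
O(log n) is asymptotically smaller; O(n^4) grows faster


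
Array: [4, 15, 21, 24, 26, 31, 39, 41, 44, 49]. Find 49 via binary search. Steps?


Search for 49:
[0,9] mid=4 arr[4]=26
[5,9] mid=7 arr[7]=41
[8,9] mid=8 arr[8]=44
[9,9] mid=9 arr[9]=49
Total: 4 comparisons


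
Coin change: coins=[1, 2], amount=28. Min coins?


dp[0]=0; dp[i]=1+min(dp[i-c] for c in coins)
...dp[23]=12, dp[24]=12, dp[25]=13, dp[26]=13, dp[27]=14, dp[28]=14
Minimum coins for 28 = 14


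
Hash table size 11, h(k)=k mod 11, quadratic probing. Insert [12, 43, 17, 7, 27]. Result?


Insertions: 12->slot 1; 43->slot 10; 17->slot 6; 7->slot 7; 27->slot 5
Table: [None, 12, None, None, None, 27, 17, 7, None, None, 43]


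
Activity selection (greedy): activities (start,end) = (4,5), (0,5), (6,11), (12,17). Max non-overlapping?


Greedy: pick earliest-ending, then skip overlaps.
Selected (3 activities): [(4, 5), (6, 11), (12, 17)]


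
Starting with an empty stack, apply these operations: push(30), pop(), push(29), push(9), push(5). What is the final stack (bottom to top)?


push(30) -> [30]
pop() returns 30 -> []
push(29) -> [29]
push(9) -> [29, 9]
push(5) -> [29, 9, 5]
Final stack (bottom to top): [29, 9, 5]


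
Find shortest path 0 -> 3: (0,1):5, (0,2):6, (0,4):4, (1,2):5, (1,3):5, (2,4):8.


Dijkstra from 0:
Distances: {0: 0, 1: 5, 2: 6, 3: 10, 4: 4}
Shortest distance to 3 = 10, path = [0, 1, 3]


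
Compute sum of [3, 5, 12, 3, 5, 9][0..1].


Prefix sums: [0, 3, 8, 20, 23, 28, 37]
Sum[0..1] = prefix[2] - prefix[0] = 8 - 0 = 8


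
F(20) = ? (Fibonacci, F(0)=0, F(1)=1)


F(n)=F(n-1)+F(n-2)
...F(18)=2584, F(19)=4181, F(20)=6765


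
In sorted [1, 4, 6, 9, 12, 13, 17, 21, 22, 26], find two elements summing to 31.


Two pointers: lo=0, hi=9
Found pair: (9, 22) summing to 31


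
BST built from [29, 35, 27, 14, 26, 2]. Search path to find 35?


BST root = 29
Search for 35: compare at each node
Path: [29, 35]


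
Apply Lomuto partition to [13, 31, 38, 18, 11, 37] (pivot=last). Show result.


Elements <= 37 go left of pivot.
Result: [13, 31, 18, 11, 37, 38], pivot at index 4


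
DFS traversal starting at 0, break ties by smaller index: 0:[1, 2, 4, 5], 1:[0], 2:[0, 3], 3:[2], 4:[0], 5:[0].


DFS stack-based: start with [0]
Visit order: [0, 1, 2, 3, 4, 5]


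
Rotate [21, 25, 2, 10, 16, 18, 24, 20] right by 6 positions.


Right rotate by 6: [2, 10, 16, 18, 24, 20, 21, 25]


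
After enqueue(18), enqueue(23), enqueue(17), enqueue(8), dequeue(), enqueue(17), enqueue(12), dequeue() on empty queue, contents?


enqueue(18) -> [18]
enqueue(23) -> [18, 23]
enqueue(17) -> [18, 23, 17]
enqueue(8) -> [18, 23, 17, 8]
dequeue() returns 18 -> [23, 17, 8]
enqueue(17) -> [23, 17, 8, 17]
enqueue(12) -> [23, 17, 8, 17, 12]
dequeue() returns 23 -> [17, 8, 17, 12]
Final queue (front to back): [17, 8, 17, 12]


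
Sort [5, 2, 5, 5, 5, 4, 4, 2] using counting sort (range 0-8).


Count array: [0, 0, 2, 0, 2, 4, 0, 0, 0]
Reconstruct: [2, 2, 4, 4, 5, 5, 5, 5]


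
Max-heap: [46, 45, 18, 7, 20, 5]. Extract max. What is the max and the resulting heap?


Max = 46
Replace root with last, heapify down
Resulting heap: [45, 20, 18, 7, 5]


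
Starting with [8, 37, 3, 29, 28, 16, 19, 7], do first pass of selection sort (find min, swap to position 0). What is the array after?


After one pass: [3, 37, 8, 29, 28, 16, 19, 7]


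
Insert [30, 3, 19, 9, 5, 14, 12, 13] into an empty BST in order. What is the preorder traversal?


Root = 30; build tree by BST insertion.
Preorder traversal: [30, 3, 19, 9, 5, 14, 12, 13]


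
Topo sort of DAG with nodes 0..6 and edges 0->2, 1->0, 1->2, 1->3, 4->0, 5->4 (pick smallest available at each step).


Kahn's algorithm, process smallest node first
Order: [1, 3, 5, 4, 0, 2, 6]


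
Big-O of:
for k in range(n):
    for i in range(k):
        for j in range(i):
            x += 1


Per nesting level: O(n) * O(n) [triangular over k] * O(n) [triangular over i] = O(n^3)
Complexity: O(n^3)


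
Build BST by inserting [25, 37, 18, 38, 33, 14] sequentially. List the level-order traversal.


Root = 25; build tree by BST insertion.
Level-Order traversal: [25, 18, 37, 14, 33, 38]


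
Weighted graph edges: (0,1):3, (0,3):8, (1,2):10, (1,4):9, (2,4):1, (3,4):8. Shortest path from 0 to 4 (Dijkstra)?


Dijkstra from 0:
Distances: {0: 0, 1: 3, 2: 13, 3: 8, 4: 12}
Shortest distance to 4 = 12, path = [0, 1, 4]


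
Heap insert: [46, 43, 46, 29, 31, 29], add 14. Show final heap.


Append 14: [46, 43, 46, 29, 31, 29, 14]
Bubble up: no swaps needed
Result: [46, 43, 46, 29, 31, 29, 14]


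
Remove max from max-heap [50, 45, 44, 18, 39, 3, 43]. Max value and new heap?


Max = 50
Replace root with last, heapify down
Resulting heap: [45, 43, 44, 18, 39, 3]


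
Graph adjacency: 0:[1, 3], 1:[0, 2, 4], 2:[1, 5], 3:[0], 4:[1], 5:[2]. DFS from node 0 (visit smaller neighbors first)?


DFS stack-based: start with [0]
Visit order: [0, 1, 2, 5, 4, 3]


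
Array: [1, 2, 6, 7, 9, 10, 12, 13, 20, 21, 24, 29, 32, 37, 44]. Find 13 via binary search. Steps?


Search for 13:
[0,14] mid=7 arr[7]=13
Total: 1 comparisons


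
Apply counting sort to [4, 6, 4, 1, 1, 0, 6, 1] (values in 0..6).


Count array: [1, 3, 0, 0, 2, 0, 2]
Reconstruct: [0, 1, 1, 1, 4, 4, 6, 6]


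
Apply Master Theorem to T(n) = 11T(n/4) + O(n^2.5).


a=11, b=4, c=2.5. log_4(11)=1.730 < c=2.5. Case 3: O(n^c) = O(n^2.500)
Complexity: O(n^2.500)


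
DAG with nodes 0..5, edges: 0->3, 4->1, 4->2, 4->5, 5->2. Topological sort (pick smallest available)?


Kahn's algorithm, process smallest node first
Order: [0, 3, 4, 1, 5, 2]


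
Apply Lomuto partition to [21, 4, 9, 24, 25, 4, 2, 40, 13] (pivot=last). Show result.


Elements <= 13 go left of pivot.
Result: [4, 9, 4, 2, 13, 21, 24, 40, 25], pivot at index 4


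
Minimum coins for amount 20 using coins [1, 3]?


dp[0]=0; dp[i]=1+min(dp[i-c] for c in coins)
...dp[15]=5, dp[16]=6, dp[17]=7, dp[18]=6, dp[19]=7, dp[20]=8
Minimum coins for 20 = 8


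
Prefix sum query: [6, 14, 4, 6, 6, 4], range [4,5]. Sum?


Prefix sums: [0, 6, 20, 24, 30, 36, 40]
Sum[4..5] = prefix[6] - prefix[4] = 40 - 30 = 10


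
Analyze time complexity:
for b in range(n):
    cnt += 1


Per nesting level: O(n) = O(n)
Complexity: O(n)


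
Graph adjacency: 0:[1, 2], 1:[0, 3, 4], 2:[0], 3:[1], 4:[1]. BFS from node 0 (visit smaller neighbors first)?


BFS queue: start with [0]
Visit order: [0, 1, 2, 3, 4]


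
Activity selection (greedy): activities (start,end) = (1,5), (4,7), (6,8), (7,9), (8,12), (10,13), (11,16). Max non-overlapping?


Greedy: pick earliest-ending, then skip overlaps.
Selected (3 activities): [(1, 5), (6, 8), (8, 12)]


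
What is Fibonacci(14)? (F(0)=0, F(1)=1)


F(n)=F(n-1)+F(n-2)
...F(12)=144, F(13)=233, F(14)=377


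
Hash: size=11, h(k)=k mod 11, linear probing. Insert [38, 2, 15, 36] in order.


Insertions: 38->slot 5; 2->slot 2; 15->slot 4; 36->slot 3
Table: [None, None, 2, 36, 15, 38, None, None, None, None, None]


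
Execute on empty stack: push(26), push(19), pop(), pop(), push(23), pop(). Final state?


push(26) -> [26]
push(19) -> [26, 19]
pop() returns 19 -> [26]
pop() returns 26 -> []
push(23) -> [23]
pop() returns 23 -> []
Final stack (bottom to top): []


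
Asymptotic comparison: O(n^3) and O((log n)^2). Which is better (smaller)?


polylogarithmic grows slower than cubic
O((log n)^2) is asymptotically smaller; O(n^3) grows faster


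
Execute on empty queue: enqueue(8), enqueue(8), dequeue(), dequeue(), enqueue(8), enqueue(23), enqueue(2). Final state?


enqueue(8) -> [8]
enqueue(8) -> [8, 8]
dequeue() returns 8 -> [8]
dequeue() returns 8 -> []
enqueue(8) -> [8]
enqueue(23) -> [8, 23]
enqueue(2) -> [8, 23, 2]
Final queue (front to back): [8, 23, 2]


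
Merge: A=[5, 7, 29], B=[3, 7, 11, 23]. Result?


Compare heads, take smaller each step.
Merged: [3, 5, 7, 7, 11, 23, 29]


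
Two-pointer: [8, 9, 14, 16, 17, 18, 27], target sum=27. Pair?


Two pointers: lo=0, hi=6
Found pair: (9, 18) summing to 27


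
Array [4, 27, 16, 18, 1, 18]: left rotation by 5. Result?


Left rotate by 5: [18, 4, 27, 16, 18, 1]


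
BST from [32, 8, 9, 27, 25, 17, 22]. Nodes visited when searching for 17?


BST root = 32
Search for 17: compare at each node
Path: [32, 8, 9, 27, 25, 17]


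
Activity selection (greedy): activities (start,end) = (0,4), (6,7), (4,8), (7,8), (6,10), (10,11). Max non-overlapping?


Greedy: pick earliest-ending, then skip overlaps.
Selected (4 activities): [(0, 4), (6, 7), (7, 8), (10, 11)]


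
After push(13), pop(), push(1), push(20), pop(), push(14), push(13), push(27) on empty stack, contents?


push(13) -> [13]
pop() returns 13 -> []
push(1) -> [1]
push(20) -> [1, 20]
pop() returns 20 -> [1]
push(14) -> [1, 14]
push(13) -> [1, 14, 13]
push(27) -> [1, 14, 13, 27]
Final stack (bottom to top): [1, 14, 13, 27]


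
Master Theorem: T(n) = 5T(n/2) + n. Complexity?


a=5, b=2, c=1. log_2(5)=2.322 > c=1. Case 1: O(n^log_b(a)) = O(n^2.322)
Complexity: O(n^2.322)


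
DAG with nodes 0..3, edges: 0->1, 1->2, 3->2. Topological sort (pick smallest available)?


Kahn's algorithm, process smallest node first
Order: [0, 1, 3, 2]


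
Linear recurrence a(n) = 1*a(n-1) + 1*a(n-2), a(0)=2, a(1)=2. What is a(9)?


Build bottom-up:
...a(7)=42, a(8)=68, a(9)=1*68+1*42=110


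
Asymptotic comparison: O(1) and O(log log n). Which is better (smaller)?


constant grows slower than double-logarithmic
O(1) is asymptotically smaller; O(log log n) grows faster


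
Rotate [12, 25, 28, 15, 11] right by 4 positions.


Right rotate by 4: [25, 28, 15, 11, 12]


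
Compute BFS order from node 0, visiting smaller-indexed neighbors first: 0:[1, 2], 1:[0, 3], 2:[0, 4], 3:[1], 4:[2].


BFS queue: start with [0]
Visit order: [0, 1, 2, 3, 4]


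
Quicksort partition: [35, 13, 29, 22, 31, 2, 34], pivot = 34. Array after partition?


Elements <= 34 go left of pivot.
Result: [13, 29, 22, 31, 2, 34, 35], pivot at index 5


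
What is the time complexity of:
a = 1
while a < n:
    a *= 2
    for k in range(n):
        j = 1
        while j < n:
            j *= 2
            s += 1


Per nesting level: O(log n) * O(n) * O(log n) = O(n (log n)^2)
Complexity: O(n (log n)^2)


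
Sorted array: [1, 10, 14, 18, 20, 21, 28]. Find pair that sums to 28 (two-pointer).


Two pointers: lo=0, hi=6
Found pair: (10, 18) summing to 28


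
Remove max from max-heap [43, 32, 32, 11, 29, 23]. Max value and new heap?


Max = 43
Replace root with last, heapify down
Resulting heap: [32, 29, 32, 11, 23]


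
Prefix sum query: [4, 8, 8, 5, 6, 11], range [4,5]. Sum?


Prefix sums: [0, 4, 12, 20, 25, 31, 42]
Sum[4..5] = prefix[6] - prefix[4] = 42 - 25 = 17


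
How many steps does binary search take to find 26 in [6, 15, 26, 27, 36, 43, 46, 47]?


Search for 26:
[0,7] mid=3 arr[3]=27
[0,2] mid=1 arr[1]=15
[2,2] mid=2 arr[2]=26
Total: 3 comparisons


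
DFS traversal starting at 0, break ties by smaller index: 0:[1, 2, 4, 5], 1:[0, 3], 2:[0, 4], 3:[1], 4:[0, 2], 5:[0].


DFS stack-based: start with [0]
Visit order: [0, 1, 3, 2, 4, 5]


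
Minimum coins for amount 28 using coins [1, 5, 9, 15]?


dp[0]=0; dp[i]=1+min(dp[i-c] for c in coins)
...dp[23]=3, dp[24]=2, dp[25]=3, dp[26]=4, dp[27]=3, dp[28]=4
Minimum coins for 28 = 4


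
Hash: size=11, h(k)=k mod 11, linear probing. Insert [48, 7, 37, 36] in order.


Insertions: 48->slot 4; 7->slot 7; 37->slot 5; 36->slot 3
Table: [None, None, None, 36, 48, 37, None, 7, None, None, None]


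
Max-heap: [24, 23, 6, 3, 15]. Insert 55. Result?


Append 55: [24, 23, 6, 3, 15, 55]
Bubble up: swap idx 5(55) with idx 2(6); swap idx 2(55) with idx 0(24)
Result: [55, 23, 24, 3, 15, 6]


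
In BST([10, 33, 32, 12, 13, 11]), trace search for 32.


BST root = 10
Search for 32: compare at each node
Path: [10, 33, 32]


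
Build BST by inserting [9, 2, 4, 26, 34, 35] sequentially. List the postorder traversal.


Root = 9; build tree by BST insertion.
Postorder traversal: [4, 2, 35, 34, 26, 9]


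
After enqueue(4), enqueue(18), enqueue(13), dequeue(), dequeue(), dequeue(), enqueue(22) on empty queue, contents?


enqueue(4) -> [4]
enqueue(18) -> [4, 18]
enqueue(13) -> [4, 18, 13]
dequeue() returns 4 -> [18, 13]
dequeue() returns 18 -> [13]
dequeue() returns 13 -> []
enqueue(22) -> [22]
Final queue (front to back): [22]


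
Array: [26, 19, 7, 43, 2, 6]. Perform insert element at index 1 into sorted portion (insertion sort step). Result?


After one pass: [19, 26, 7, 43, 2, 6]


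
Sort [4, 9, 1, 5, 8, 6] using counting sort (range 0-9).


Count array: [0, 1, 0, 0, 1, 1, 1, 0, 1, 1]
Reconstruct: [1, 4, 5, 6, 8, 9]


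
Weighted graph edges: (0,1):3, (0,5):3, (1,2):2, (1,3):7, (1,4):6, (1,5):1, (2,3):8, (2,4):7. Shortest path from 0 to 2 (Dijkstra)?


Dijkstra from 0:
Distances: {0: 0, 1: 3, 2: 5, 3: 10, 4: 9, 5: 3}
Shortest distance to 2 = 5, path = [0, 1, 2]


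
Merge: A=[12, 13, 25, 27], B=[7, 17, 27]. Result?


Compare heads, take smaller each step.
Merged: [7, 12, 13, 17, 25, 27, 27]


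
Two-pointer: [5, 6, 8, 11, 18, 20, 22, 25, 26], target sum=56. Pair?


Two pointers: lo=0, hi=8
No pair sums to 56


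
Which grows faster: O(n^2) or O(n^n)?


quadratic grows slower than n^n
O(n^2) is asymptotically smaller; O(n^n) grows faster


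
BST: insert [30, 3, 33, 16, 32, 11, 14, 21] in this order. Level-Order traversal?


Root = 30; build tree by BST insertion.
Level-Order traversal: [30, 3, 33, 16, 32, 11, 21, 14]


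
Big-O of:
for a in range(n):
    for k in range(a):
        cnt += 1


Per nesting level: O(n) * O(n) [triangular over a] = O(n^2)
Complexity: O(n^2)


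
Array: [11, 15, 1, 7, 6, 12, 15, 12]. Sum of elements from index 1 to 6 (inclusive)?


Prefix sums: [0, 11, 26, 27, 34, 40, 52, 67, 79]
Sum[1..6] = prefix[7] - prefix[1] = 67 - 11 = 56


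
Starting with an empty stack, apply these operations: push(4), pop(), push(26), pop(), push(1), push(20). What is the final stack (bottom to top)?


push(4) -> [4]
pop() returns 4 -> []
push(26) -> [26]
pop() returns 26 -> []
push(1) -> [1]
push(20) -> [1, 20]
Final stack (bottom to top): [1, 20]


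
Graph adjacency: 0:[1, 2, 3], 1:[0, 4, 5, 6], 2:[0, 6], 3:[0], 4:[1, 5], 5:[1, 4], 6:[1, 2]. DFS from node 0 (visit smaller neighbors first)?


DFS stack-based: start with [0]
Visit order: [0, 1, 4, 5, 6, 2, 3]


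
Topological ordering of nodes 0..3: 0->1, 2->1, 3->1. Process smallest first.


Kahn's algorithm, process smallest node first
Order: [0, 2, 3, 1]


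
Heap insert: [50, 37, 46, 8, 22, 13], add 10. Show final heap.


Append 10: [50, 37, 46, 8, 22, 13, 10]
Bubble up: no swaps needed
Result: [50, 37, 46, 8, 22, 13, 10]


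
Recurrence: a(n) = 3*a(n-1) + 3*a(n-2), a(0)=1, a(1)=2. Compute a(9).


Build bottom-up:
...a(7)=6858, a(8)=26001, a(9)=3*26001+3*6858=98577


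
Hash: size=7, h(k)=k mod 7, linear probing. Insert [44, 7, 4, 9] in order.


Insertions: 44->slot 2; 7->slot 0; 4->slot 4; 9->slot 3
Table: [7, None, 44, 9, 4, None, None]


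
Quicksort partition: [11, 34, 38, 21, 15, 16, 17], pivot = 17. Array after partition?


Elements <= 17 go left of pivot.
Result: [11, 15, 16, 17, 34, 38, 21], pivot at index 3


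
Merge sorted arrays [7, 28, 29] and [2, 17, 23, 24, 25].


Compare heads, take smaller each step.
Merged: [2, 7, 17, 23, 24, 25, 28, 29]


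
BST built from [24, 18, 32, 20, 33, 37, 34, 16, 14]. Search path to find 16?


BST root = 24
Search for 16: compare at each node
Path: [24, 18, 16]


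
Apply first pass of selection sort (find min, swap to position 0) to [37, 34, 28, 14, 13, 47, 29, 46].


After one pass: [13, 34, 28, 14, 37, 47, 29, 46]


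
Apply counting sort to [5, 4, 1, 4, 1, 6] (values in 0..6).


Count array: [0, 2, 0, 0, 2, 1, 1]
Reconstruct: [1, 1, 4, 4, 5, 6]


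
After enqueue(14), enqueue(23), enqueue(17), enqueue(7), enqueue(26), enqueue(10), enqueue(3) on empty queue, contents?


enqueue(14) -> [14]
enqueue(23) -> [14, 23]
enqueue(17) -> [14, 23, 17]
enqueue(7) -> [14, 23, 17, 7]
enqueue(26) -> [14, 23, 17, 7, 26]
enqueue(10) -> [14, 23, 17, 7, 26, 10]
enqueue(3) -> [14, 23, 17, 7, 26, 10, 3]
Final queue (front to back): [14, 23, 17, 7, 26, 10, 3]


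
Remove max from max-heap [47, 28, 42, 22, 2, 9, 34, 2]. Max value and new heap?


Max = 47
Replace root with last, heapify down
Resulting heap: [42, 28, 34, 22, 2, 9, 2]


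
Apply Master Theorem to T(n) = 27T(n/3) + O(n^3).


a=27, b=3, c=3. log_3(27)=3 = c=3. Case 2: O(n^c log n) = O(n^3 log n)
Complexity: O(n^3 log n)


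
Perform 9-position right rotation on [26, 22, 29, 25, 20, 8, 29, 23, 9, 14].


Right rotate by 9: [22, 29, 25, 20, 8, 29, 23, 9, 14, 26]


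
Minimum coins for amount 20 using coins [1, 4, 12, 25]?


dp[0]=0; dp[i]=1+min(dp[i-c] for c in coins)
...dp[15]=4, dp[16]=2, dp[17]=3, dp[18]=4, dp[19]=5, dp[20]=3
Minimum coins for 20 = 3


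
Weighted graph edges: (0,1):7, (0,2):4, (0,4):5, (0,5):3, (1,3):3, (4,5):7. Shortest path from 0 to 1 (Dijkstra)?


Dijkstra from 0:
Distances: {0: 0, 1: 7, 2: 4, 3: 10, 4: 5, 5: 3}
Shortest distance to 1 = 7, path = [0, 1]


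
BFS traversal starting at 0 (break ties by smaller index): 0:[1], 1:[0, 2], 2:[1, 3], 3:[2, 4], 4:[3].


BFS queue: start with [0]
Visit order: [0, 1, 2, 3, 4]


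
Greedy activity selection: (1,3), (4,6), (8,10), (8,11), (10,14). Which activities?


Greedy: pick earliest-ending, then skip overlaps.
Selected (4 activities): [(1, 3), (4, 6), (8, 10), (10, 14)]


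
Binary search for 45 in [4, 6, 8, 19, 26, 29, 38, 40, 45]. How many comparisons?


Search for 45:
[0,8] mid=4 arr[4]=26
[5,8] mid=6 arr[6]=38
[7,8] mid=7 arr[7]=40
[8,8] mid=8 arr[8]=45
Total: 4 comparisons


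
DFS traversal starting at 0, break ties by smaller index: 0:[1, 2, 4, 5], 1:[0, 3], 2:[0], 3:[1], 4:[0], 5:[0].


DFS stack-based: start with [0]
Visit order: [0, 1, 3, 2, 4, 5]


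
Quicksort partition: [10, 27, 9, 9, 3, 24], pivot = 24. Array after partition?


Elements <= 24 go left of pivot.
Result: [10, 9, 9, 3, 24, 27], pivot at index 4


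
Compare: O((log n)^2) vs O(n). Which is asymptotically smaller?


polylogarithmic grows slower than linear
O((log n)^2) is asymptotically smaller; O(n) grows faster


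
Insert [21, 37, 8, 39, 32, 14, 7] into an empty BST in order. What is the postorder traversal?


Root = 21; build tree by BST insertion.
Postorder traversal: [7, 14, 8, 32, 39, 37, 21]


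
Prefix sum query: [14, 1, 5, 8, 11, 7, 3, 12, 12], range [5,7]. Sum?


Prefix sums: [0, 14, 15, 20, 28, 39, 46, 49, 61, 73]
Sum[5..7] = prefix[8] - prefix[5] = 61 - 39 = 22


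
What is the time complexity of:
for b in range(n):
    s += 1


Per nesting level: O(n) = O(n)
Complexity: O(n)


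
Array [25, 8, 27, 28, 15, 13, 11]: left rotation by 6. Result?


Left rotate by 6: [11, 25, 8, 27, 28, 15, 13]


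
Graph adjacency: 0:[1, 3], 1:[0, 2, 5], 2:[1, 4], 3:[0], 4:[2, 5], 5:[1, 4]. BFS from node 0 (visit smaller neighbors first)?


BFS queue: start with [0]
Visit order: [0, 1, 3, 2, 5, 4]


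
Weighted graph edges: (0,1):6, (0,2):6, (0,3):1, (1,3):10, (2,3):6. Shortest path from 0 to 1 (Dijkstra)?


Dijkstra from 0:
Distances: {0: 0, 1: 6, 2: 6, 3: 1}
Shortest distance to 1 = 6, path = [0, 1]
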